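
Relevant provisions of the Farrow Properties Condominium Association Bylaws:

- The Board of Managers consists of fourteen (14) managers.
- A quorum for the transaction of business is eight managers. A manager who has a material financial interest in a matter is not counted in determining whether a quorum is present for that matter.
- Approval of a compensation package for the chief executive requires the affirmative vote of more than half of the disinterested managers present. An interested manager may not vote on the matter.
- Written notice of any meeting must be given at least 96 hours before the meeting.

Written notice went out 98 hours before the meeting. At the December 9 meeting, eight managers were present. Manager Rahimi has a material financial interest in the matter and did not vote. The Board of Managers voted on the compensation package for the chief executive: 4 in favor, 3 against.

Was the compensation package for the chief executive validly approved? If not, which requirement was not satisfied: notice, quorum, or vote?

Invalid — quorum requirement not satisfied.

Notice: 98 hours given; 96 required (98 ≥ 96). Satisfied.
Quorum: 8 present, but the 1 interested manager does not count, leaving 7. Quorum is 8. Not satisfied.
Vote: the compensation package for the chief executive requires a majority of the disinterested managers present (8 − 1 = 7). A majority of 7 is 4, so 4 affirmative votes are needed; 4 voted in favor. Satisfied. (Moot — without a quorum no business can be validly transacted.)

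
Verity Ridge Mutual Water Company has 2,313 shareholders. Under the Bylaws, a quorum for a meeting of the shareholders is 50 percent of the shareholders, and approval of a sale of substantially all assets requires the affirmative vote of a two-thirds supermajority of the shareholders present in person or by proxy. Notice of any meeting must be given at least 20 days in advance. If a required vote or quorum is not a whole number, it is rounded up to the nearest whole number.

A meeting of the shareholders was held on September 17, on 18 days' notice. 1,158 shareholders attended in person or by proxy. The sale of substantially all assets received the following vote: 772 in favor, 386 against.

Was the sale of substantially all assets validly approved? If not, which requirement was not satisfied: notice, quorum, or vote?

Notice: 18 days given; 20 required. Not satisfied.
Quorum: 50% of 2,313 = 1,156.50, rounded up to 1,157; 1,158 present. Satisfied.
Vote: requires two-thirds of those present (1,158); 2/3 of 1158 = 772, so 772 needed; 772 in favor. Satisfied.

Invalid — notice requirement not satisfied.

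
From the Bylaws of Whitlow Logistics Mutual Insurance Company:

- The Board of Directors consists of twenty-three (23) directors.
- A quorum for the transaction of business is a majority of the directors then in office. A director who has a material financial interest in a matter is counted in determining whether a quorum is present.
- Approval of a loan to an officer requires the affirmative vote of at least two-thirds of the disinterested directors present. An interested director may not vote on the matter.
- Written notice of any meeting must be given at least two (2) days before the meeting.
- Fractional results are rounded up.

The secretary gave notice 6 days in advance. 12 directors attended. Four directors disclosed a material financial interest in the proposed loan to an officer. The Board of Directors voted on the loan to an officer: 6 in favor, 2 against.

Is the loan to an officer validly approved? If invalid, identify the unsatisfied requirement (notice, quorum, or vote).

Notice: 6 days given; 2 required (6 ≥ 2). Satisfied.
Quorum: 12 present (interested directors count toward quorum); quorum is 12. Satisfied.
Vote: the loan to an officer requires two-thirds of the disinterested directors present (12 − 4 = 8). 2/3 of 8 = 5.33, rounded up to 6, so 6 affirmative votes are needed; 6 voted in favor. Satisfied.

Valid — all requirements satisfied.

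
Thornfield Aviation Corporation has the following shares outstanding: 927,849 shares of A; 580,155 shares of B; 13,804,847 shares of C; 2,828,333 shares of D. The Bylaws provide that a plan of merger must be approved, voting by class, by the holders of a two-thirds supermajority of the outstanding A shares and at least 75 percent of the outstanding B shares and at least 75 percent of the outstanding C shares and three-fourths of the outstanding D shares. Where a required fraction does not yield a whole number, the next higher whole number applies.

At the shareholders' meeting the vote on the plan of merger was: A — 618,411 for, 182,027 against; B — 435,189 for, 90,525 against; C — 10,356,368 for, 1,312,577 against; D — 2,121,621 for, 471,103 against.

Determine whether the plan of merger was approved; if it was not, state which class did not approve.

Not approved — the A shares did not give the required vote.

A: 2/3 of 927849 = 618566; 618,566 required, 618,411 in favor — not approved.
B: 3/4 of 580155 = 435116.25, rounded up to 435117; 435,117 required, 435,189 in favor — approved.
C: 3/4 of 13804847 = 10353635.25, rounded up to 10353636; 10,353,636 required, 10,356,368 in favor — approved.
D: 3/4 of 2828333 = 2121249.75, rounded up to 2121250; 2,121,250 required, 2,121,621 in favor — approved.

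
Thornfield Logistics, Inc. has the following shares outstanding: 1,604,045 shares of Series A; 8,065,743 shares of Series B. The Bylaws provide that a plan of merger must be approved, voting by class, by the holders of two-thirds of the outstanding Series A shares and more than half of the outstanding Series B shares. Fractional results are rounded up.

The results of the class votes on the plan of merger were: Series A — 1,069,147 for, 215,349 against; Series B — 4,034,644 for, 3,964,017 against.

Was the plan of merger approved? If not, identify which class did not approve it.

Not approved — the Series A shares did not give the required vote.

Series A: 2/3 of 1604045 = 1069363.33, rounded up to 1069364; 1,069,364 required, 1,069,147 in favor — not approved.
Series B: a majority of 8065743 is 4032872; 4,032,872 required, 4,034,644 in favor — approved.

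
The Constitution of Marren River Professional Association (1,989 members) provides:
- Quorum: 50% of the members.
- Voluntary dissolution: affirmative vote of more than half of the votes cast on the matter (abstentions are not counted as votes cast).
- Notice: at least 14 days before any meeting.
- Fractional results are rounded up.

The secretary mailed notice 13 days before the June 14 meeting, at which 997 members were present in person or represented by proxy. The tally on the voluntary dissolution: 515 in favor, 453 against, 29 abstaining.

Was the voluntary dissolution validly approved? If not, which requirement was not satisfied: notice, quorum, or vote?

Notice: 13 days given; 14 required. Not satisfied.
Quorum: 50% of 1,989 = 994.50, rounded up to 995; 997 present. Satisfied.
Vote: requires a majority of the votes cast (997 − 29 abstaining = 968); a majority of 968 is 485, so 485 needed; 515 in favor. Satisfied.

Invalid — notice requirement not satisfied.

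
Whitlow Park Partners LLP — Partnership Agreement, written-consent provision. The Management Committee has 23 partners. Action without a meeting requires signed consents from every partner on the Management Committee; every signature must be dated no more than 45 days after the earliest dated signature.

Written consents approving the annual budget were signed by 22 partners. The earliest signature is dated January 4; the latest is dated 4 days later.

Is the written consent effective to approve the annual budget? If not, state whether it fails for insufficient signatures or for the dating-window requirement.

Not effective — insufficient signatures.

Signatures required: the unanimous vote of 23 — unanimous means all 23, so 23 needed; 22 signed. Insufficient.
Dating window: the latest signature is 4 days after the earliest; the limit is 45 days. Within the window.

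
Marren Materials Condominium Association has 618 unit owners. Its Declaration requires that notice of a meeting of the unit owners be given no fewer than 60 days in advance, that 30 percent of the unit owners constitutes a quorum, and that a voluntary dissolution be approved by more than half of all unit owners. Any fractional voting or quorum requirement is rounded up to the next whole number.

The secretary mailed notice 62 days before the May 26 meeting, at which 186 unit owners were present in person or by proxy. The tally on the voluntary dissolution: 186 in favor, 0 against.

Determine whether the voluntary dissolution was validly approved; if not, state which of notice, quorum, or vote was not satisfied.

Invalid — vote requirement not satisfied.

Notice: 62 days given; 60 required. Satisfied.
Quorum: 30% of 618 = 185.40, rounded up to 186; 186 present. Satisfied.
Vote: requires a majority of all unit owners (618); a majority of 618 is 310, so 310 needed; 186 in favor. Not satisfied.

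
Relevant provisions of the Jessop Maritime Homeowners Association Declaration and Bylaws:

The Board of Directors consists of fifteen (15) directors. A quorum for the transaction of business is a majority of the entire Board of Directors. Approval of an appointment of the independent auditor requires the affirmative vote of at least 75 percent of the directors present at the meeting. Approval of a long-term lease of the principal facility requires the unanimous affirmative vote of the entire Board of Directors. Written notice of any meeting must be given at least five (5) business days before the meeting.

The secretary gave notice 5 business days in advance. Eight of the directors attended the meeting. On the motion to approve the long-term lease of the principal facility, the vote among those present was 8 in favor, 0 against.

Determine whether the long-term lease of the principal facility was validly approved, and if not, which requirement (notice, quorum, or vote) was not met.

Notice: 5 business days given; 5 required (5 ≥ 5). Satisfied.
Quorum: 8 present; quorum is 8. Satisfied.
Vote: the long-term lease of the principal facility requires the unanimous vote of the entire Board of Directors (15). Unanimous means all 15, so 15 affirmative votes are needed; 8 voted in favor. Not satisfied.

Invalid — vote requirement not satisfied.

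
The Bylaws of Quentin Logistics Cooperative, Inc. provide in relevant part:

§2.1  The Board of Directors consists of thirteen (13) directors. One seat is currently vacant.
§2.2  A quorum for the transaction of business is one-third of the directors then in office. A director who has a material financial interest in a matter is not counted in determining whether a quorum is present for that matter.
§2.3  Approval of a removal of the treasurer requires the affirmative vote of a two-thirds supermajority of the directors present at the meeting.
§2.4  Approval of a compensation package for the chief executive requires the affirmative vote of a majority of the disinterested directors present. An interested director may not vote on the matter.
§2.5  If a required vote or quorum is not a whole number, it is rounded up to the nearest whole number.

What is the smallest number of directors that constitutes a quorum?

1/3 of 12 = 4.

4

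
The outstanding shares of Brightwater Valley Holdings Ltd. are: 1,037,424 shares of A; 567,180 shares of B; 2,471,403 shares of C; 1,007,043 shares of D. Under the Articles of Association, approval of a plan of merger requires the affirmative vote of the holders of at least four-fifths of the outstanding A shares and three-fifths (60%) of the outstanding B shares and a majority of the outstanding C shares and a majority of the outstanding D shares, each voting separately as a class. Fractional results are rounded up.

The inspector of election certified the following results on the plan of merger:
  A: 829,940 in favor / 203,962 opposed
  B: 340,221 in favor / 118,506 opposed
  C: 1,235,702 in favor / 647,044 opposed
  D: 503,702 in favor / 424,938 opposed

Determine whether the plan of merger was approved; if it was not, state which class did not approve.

Not approved — the B shares did not give the required vote.

A: 4/5 of 1037424 = 829939.20, rounded up to 829940; 829,940 required, 829,940 in favor — approved.
B: 3/5 of 567180 = 340308; 340,308 required, 340,221 in favor — not approved.
C: a majority of 2471403 is 1235702; 1,235,702 required, 1,235,702 in favor — approved.
D: a majority of 1007043 is 503522; 503,522 required, 503,702 in favor — approved.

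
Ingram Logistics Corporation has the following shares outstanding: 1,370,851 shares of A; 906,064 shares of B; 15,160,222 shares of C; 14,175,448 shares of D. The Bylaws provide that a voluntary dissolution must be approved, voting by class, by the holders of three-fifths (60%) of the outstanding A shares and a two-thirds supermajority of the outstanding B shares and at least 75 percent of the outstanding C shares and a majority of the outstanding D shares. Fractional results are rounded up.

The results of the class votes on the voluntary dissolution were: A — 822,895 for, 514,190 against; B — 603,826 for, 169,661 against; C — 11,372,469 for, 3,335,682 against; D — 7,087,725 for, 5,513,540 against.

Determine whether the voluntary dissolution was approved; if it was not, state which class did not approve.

Not approved — the B shares did not give the required vote.

A: 3/5 of 1370851 = 822510.60, rounded up to 822511; 822,511 required, 822,895 in favor — approved.
B: 2/3 of 906064 = 604042.67, rounded up to 604043; 604,043 required, 603,826 in favor — not approved.
C: 3/4 of 15160222 = 11370166.50, rounded up to 11370167; 11,370,167 required, 11,372,469 in favor — approved.
D: a majority of 14175448 is 7087725; 7,087,725 required, 7,087,725 in favor — approved.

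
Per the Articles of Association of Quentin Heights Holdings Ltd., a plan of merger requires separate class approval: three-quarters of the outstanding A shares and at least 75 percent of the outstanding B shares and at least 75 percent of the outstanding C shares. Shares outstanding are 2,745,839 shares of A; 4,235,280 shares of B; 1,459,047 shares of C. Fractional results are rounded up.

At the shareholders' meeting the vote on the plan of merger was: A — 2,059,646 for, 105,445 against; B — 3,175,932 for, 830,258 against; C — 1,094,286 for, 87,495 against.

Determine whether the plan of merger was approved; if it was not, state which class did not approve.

Not approved — the B shares did not give the required vote.

A: 3/4 of 2745839 = 2059379.25, rounded up to 2059380; 2,059,380 required, 2,059,646 in favor — approved.
B: 3/4 of 4235280 = 3176460; 3,176,460 required, 3,175,932 in favor — not approved.
C: 3/4 of 1459047 = 1094285.25, rounded up to 1094286; 1,094,286 required, 1,094,286 in favor — approved.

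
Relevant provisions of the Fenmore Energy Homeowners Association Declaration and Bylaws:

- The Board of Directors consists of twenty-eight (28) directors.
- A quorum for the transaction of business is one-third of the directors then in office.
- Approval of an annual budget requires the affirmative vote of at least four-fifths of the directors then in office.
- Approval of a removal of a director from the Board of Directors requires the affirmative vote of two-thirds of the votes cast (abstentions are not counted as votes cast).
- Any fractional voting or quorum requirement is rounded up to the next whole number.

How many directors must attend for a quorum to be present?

10

1/3 of 28 = 9.33, rounded up to 10.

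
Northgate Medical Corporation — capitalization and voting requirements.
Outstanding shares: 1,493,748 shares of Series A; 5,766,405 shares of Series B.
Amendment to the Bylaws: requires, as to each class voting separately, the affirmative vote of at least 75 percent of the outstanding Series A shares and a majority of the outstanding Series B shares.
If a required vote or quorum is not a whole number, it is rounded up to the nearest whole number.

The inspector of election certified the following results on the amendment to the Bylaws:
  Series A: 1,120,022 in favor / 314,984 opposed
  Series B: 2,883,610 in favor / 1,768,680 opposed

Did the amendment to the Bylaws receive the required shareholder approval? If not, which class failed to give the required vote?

Not approved — the Series A shares did not give the required vote.

Series A: 3/4 of 1493748 = 1120311; 1,120,311 required, 1,120,022 in favor — not approved.
Series B: a majority of 5766405 is 2883203; 2,883,203 required, 2,883,610 in favor — approved.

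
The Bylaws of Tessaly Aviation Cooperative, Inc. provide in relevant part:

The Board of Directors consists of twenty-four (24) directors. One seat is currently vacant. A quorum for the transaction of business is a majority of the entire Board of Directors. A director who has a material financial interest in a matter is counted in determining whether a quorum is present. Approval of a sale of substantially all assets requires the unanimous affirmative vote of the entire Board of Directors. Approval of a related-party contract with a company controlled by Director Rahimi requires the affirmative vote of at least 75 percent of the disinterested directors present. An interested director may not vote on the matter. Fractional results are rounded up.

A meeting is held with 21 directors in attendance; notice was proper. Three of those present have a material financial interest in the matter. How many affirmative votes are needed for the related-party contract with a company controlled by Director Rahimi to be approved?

The related-party contract with a company controlled by Director Rahimi requires three-fourths of the disinterested directors present (21 − 3 = 18).
3/4 of 18 = 13.50, rounded up to 14.

14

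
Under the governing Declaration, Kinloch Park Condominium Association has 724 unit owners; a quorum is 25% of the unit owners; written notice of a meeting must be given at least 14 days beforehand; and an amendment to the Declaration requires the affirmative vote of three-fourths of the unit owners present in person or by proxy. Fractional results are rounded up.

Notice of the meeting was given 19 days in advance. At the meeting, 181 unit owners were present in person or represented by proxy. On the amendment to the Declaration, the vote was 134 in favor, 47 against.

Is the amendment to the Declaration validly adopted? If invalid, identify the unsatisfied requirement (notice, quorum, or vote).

Notice: 19 days given; 14 required. Satisfied.
Quorum: 25% of 724 = 181; 181 present. Satisfied.
Vote: requires three-fourths of those present (181); 3/4 of 181 = 135.75, rounded up to 136, so 136 needed; 134 in favor. Not satisfied.

Invalid — vote requirement not satisfied.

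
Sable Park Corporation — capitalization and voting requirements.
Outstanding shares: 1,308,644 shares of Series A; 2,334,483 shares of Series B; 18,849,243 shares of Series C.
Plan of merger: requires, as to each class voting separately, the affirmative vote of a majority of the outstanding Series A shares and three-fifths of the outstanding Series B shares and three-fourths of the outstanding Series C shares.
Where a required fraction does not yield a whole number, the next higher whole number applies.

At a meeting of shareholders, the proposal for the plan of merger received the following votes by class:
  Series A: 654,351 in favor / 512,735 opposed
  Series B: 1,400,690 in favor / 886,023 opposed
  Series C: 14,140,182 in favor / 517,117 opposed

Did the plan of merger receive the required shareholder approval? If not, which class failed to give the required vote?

Series A: a majority of 1308644 is 654323; 654,323 required, 654,351 in favor — approved.
Series B: 3/5 of 2334483 = 1400689.80, rounded up to 1400690; 1,400,690 required, 1,400,690 in favor — approved.
Series C: 3/4 of 18849243 = 14136932.25, rounded up to 14136933; 14,136,933 required, 14,140,182 in favor — approved.

Approved — every class gave the required vote.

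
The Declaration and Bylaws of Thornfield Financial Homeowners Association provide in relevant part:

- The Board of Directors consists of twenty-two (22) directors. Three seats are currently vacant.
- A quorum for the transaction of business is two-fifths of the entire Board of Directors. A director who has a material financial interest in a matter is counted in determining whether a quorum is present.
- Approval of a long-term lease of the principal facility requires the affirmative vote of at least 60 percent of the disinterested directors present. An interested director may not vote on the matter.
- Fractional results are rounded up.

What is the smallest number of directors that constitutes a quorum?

2/5 of 22 = 8.80, rounded up to 9.

9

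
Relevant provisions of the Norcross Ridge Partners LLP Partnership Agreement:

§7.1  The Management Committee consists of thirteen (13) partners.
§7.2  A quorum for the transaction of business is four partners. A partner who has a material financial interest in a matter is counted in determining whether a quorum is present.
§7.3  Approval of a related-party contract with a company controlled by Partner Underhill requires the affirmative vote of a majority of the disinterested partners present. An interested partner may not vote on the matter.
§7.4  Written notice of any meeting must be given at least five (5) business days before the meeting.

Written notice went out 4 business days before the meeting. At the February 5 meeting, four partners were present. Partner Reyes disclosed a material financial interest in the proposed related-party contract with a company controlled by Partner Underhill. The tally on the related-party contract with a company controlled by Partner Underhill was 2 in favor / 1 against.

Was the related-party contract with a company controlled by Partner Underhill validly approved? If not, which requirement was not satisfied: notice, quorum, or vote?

Notice: 4 business days given; 5 required (4 < 5). Not satisfied.
Quorum: 4 present (interested partners count toward quorum); quorum is 4. Satisfied.
Vote: the related-party contract with a company controlled by Partner Underhill requires a majority of the disinterested partners present (4 − 1 = 3). A majority of 3 is 2, so 2 affirmative votes are needed; 2 voted in favor. Satisfied.

Invalid — notice requirement not satisfied.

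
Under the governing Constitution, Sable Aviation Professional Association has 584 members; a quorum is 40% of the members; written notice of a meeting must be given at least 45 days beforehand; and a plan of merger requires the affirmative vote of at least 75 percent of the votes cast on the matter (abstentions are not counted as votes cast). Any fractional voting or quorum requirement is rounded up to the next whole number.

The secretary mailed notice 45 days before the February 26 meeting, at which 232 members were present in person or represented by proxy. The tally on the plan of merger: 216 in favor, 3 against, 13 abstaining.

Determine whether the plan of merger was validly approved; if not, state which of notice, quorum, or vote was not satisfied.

Invalid — quorum requirement not satisfied.

Notice: 45 days given; 45 required. Satisfied.
Quorum: 40% of 584 = 233.60, rounded up to 234; 232 present. Not satisfied.
Vote: requires three-fourths of the votes cast (232 − 13 abstaining = 219); 3/4 of 219 = 164.25, rounded up to 165, so 165 needed; 216 in favor. Satisfied.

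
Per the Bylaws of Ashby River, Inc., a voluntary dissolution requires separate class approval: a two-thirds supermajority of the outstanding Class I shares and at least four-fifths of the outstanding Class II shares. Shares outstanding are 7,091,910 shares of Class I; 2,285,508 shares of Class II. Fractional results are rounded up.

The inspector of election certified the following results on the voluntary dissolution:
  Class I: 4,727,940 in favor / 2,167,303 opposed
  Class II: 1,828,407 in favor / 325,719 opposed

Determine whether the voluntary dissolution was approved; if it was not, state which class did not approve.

Class I: 2/3 of 7091910 = 4727940; 4,727,940 required, 4,727,940 in favor — approved.
Class II: 4/5 of 2285508 = 1828406.40, rounded up to 1828407; 1,828,407 required, 1,828,407 in favor — approved.

Approved — every class gave the required vote.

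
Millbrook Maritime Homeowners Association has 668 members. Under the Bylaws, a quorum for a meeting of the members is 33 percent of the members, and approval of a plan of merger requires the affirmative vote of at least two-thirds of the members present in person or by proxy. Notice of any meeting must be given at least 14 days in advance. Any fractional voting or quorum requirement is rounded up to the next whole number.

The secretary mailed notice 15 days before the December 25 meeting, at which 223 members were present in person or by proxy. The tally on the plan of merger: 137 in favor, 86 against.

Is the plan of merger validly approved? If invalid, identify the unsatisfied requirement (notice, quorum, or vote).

Notice: 15 days given; 14 required. Satisfied.
Quorum: 33% of 668 = 220.44, rounded up to 221; 223 present. Satisfied.
Vote: requires two-thirds of those present (223); 2/3 of 223 = 148.67, rounded up to 149, so 149 needed; 137 in favor. Not satisfied.

Invalid — vote requirement not satisfied.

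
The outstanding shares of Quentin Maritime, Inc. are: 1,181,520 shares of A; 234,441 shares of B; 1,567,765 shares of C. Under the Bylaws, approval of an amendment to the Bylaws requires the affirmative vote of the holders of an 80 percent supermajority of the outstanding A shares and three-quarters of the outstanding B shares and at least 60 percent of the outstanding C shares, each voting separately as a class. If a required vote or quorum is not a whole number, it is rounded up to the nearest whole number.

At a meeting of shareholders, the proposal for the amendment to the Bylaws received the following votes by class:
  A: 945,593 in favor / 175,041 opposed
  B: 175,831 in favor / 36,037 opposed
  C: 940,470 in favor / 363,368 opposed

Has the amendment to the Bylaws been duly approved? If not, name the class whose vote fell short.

A: 4/5 of 1181520 = 945216; 945,216 required, 945,593 in favor — approved.
B: 3/4 of 234441 = 175830.75, rounded up to 175831; 175,831 required, 175,831 in favor — approved.
C: 3/5 of 1567765 = 940659; 940,659 required, 940,470 in favor — not approved.

Not approved — the C shares did not give the required vote.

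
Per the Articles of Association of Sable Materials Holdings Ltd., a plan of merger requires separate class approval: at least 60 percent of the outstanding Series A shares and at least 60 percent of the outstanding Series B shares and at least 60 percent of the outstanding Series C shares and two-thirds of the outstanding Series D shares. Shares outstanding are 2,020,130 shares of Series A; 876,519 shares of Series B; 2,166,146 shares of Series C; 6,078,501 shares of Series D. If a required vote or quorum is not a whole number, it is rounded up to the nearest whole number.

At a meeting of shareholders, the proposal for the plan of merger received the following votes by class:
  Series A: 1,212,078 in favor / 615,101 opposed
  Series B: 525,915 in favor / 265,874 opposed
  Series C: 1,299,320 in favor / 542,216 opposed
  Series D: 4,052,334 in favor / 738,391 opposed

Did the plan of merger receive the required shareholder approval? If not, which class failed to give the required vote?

Series A: 3/5 of 2020130 = 1212078; 1,212,078 required, 1,212,078 in favor — approved.
Series B: 3/5 of 876519 = 525911.40, rounded up to 525912; 525,912 required, 525,915 in favor — approved.
Series C: 3/5 of 2166146 = 1299687.60, rounded up to 1299688; 1,299,688 required, 1,299,320 in favor — not approved.
Series D: 2/3 of 6078501 = 4052334; 4,052,334 required, 4,052,334 in favor — approved.

Not approved — the Series C shares did not give the required vote.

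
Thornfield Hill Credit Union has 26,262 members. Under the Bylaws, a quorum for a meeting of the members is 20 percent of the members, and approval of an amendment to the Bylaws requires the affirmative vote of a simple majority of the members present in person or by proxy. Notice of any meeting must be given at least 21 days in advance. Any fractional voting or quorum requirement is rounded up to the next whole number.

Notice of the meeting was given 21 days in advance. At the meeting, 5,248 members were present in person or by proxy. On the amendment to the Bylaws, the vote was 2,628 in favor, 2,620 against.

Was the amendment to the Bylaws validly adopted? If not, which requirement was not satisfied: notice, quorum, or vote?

Invalid — quorum requirement not satisfied.

Notice: 21 days given; 21 required. Satisfied.
Quorum: 20% of 26,262 = 5,252.40, rounded up to 5,253; 5,248 present. Not satisfied.
Vote: requires a majority of those present (5,248); a majority of 5248 is 2625, so 2,625 needed; 2,628 in favor. Satisfied.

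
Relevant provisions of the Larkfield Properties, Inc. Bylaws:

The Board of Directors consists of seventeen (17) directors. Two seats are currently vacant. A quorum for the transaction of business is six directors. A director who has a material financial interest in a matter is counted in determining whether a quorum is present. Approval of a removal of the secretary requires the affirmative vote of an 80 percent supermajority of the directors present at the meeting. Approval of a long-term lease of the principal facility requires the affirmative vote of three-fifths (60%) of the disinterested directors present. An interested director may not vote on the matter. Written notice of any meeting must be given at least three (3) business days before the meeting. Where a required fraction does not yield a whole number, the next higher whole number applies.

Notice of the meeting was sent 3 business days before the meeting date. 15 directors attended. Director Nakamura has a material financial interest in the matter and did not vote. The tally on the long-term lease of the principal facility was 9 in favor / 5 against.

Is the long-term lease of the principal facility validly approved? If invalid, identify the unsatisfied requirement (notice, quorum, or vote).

Notice: 3 business days given; 3 required (3 ≥ 3). Satisfied.
Quorum: 15 present (interested directors count toward quorum); quorum is 6. Satisfied.
Vote: the long-term lease of the principal facility requires three-fifths of the disinterested directors present (15 − 1 = 14). 3/5 of 14 = 8.40, rounded up to 9, so 9 affirmative votes are needed; 9 voted in favor. Satisfied.

Valid — all requirements satisfied.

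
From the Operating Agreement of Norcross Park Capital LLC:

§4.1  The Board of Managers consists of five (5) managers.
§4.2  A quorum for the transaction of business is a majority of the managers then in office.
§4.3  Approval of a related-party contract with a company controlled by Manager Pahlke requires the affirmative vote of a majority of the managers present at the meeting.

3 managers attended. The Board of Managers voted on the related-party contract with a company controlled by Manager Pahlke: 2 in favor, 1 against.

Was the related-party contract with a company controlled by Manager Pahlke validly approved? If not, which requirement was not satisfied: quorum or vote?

Quorum: 3 present; quorum is 3. Satisfied.
Vote: the related-party contract with a company controlled by Manager Pahlke requires a majority of the managers present (3). A majority of 3 is 2, so 2 affirmative votes are needed; 2 voted in favor. Satisfied.

Valid — all requirements satisfied.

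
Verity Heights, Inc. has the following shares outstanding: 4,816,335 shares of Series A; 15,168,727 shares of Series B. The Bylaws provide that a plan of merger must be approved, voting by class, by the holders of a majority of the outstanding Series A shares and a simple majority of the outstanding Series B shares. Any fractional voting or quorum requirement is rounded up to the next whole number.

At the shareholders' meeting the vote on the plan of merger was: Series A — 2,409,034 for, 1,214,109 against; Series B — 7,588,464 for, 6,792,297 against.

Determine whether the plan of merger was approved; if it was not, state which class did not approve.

Series A: a majority of 4816335 is 2408168; 2,408,168 required, 2,409,034 in favor — approved.
Series B: a majority of 15168727 is 7584364; 7,584,364 required, 7,588,464 in favor — approved.

Approved — every class gave the required vote.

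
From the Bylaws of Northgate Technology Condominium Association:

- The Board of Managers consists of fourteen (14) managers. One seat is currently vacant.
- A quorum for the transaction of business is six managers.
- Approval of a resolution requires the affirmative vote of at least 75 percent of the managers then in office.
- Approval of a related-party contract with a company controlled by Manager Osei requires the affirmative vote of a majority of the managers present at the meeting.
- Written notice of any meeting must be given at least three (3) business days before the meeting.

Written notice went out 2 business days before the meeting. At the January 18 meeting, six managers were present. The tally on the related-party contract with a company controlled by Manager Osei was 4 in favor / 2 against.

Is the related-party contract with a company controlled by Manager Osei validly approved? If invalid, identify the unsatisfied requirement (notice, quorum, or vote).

Invalid — notice requirement not satisfied.

Notice: 2 business days given; 3 required (2 < 3). Not satisfied.
Quorum: 6 present; quorum is 6. Satisfied.
Vote: the related-party contract with a company controlled by Manager Osei requires a majority of the managers present (6). A majority of 6 is 4, so 4 affirmative votes are needed; 4 voted in favor. Satisfied.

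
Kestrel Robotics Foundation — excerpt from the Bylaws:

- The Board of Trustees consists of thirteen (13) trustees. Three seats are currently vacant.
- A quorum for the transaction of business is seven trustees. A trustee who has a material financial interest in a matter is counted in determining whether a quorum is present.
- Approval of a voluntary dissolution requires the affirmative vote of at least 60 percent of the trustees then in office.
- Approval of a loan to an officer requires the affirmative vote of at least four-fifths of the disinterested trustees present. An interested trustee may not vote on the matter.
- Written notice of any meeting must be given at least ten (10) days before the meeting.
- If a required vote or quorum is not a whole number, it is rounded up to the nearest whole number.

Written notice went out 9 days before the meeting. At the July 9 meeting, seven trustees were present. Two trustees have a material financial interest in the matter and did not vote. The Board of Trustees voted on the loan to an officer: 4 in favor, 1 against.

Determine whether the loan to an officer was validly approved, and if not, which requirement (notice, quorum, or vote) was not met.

Notice: 9 days given; 10 required (9 < 10). Not satisfied.
Quorum: 7 present (interested trustees count toward quorum); quorum is 7. Satisfied.
Vote: the loan to an officer requires four-fifths of the disinterested trustees present (7 − 2 = 5). 4/5 of 5 = 4, so 4 affirmative votes are needed; 4 voted in favor. Satisfied.

Invalid — notice requirement not satisfied.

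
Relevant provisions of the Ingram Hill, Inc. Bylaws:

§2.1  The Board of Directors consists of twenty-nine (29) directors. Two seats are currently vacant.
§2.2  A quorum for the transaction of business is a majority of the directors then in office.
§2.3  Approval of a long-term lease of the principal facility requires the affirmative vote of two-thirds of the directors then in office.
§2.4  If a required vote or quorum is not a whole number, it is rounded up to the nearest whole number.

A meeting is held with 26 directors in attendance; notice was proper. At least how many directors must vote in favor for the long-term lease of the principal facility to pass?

18

The long-term lease of the principal facility requires two-thirds of the directors then in office (27).
2/3 of 27 = 18.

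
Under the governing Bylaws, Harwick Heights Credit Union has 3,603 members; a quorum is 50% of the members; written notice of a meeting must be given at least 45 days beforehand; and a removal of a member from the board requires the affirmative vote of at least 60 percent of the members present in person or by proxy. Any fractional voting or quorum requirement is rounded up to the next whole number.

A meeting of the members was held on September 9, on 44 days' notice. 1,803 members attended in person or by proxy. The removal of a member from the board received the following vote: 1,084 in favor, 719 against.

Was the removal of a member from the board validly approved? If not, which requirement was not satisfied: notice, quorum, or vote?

Notice: 44 days given; 45 required. Not satisfied.
Quorum: 50% of 3,603 = 1,801.50, rounded up to 1,802; 1,803 present. Satisfied.
Vote: requires three-fifths of those present (1,803); 3/5 of 1803 = 1081.80, rounded up to 1082, so 1,082 needed; 1,084 in favor. Satisfied.

Invalid — notice requirement not satisfied.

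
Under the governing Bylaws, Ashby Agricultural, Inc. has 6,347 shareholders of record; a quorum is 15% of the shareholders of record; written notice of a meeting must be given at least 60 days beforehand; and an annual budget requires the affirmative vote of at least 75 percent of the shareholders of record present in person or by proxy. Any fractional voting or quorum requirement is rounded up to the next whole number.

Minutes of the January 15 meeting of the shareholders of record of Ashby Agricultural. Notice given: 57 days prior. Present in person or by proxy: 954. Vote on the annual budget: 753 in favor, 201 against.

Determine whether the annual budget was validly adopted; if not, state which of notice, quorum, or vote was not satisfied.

Notice: 57 days given; 60 required. Not satisfied.
Quorum: 15% of 6,347 = 952.05, rounded up to 953; 954 present. Satisfied.
Vote: requires three-fourths of those present (954); 3/4 of 954 = 715.50, rounded up to 716, so 716 needed; 753 in favor. Satisfied.

Invalid — notice requirement not satisfied.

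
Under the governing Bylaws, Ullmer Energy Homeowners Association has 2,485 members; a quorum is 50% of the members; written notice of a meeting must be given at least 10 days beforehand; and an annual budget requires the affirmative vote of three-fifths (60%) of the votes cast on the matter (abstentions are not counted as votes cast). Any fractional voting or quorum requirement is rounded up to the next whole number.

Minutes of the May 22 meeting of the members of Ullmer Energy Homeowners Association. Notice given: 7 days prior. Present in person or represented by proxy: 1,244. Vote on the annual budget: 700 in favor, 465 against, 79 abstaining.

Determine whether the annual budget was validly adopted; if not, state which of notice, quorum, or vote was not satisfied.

Invalid — notice requirement not satisfied.

Notice: 7 days given; 10 required. Not satisfied.
Quorum: 50% of 2,485 = 1,242.50, rounded up to 1,243; 1,244 present. Satisfied.
Vote: requires three-fifths of the votes cast (1,244 − 79 abstaining = 1,165); 3/5 of 1165 = 699, so 699 needed; 700 in favor. Satisfied.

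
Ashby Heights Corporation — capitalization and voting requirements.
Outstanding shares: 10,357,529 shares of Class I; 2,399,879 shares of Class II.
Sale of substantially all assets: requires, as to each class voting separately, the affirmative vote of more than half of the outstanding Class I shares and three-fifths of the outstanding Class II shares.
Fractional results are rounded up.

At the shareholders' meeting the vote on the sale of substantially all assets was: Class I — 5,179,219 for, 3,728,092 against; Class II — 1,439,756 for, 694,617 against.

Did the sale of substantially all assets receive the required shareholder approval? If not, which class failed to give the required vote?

Class I: a majority of 10357529 is 5178765; 5,178,765 required, 5,179,219 in favor — approved.
Class II: 3/5 of 2399879 = 1439927.40, rounded up to 1439928; 1,439,928 required, 1,439,756 in favor — not approved.

Not approved — the Class II shares did not give the required vote.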